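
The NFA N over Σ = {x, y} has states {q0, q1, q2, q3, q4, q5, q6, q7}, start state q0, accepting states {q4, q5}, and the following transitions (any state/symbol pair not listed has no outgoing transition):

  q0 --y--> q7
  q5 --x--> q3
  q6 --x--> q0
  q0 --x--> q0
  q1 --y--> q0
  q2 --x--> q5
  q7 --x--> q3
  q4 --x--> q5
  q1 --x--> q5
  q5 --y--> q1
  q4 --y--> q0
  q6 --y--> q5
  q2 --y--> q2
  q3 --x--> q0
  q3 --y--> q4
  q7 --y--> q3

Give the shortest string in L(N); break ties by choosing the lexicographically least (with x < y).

yxy

A breadth-first search from q0 reaches an accepting state first via the path q0 → q7 → q3 → q4 on input yxy.
No string of length < 3 is accepted (BFS exhausts all shorter strings without reaching an accepting state), and yxy is the lexicographically least accepting string of length 3.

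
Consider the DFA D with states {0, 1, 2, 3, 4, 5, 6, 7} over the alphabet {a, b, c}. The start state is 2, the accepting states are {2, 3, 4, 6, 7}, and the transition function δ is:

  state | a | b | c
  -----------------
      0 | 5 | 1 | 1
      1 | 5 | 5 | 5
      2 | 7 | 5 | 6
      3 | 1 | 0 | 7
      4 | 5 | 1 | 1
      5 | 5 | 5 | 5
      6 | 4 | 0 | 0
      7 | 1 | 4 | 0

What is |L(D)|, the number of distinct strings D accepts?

5

The useful subgraph on states {2, 4, 6, 7} is acyclic, so L(D) is finite; the longest accepting path visits 3 useful states, giving maximum string length 2.
Counting accepting paths from 2 by length: 1 of length 0, 2 of length 1, 2 of length 2. Total 5.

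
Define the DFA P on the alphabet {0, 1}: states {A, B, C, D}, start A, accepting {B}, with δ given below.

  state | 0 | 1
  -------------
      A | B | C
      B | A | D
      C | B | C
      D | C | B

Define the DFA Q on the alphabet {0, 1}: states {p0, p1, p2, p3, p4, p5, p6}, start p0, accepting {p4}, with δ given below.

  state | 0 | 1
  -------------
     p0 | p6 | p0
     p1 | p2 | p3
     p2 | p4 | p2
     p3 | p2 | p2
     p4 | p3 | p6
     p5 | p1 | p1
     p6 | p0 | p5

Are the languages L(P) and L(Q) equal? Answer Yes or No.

The string 0 is accepted by P but rejected by Q.
So L(P) ≠ L(Q).

No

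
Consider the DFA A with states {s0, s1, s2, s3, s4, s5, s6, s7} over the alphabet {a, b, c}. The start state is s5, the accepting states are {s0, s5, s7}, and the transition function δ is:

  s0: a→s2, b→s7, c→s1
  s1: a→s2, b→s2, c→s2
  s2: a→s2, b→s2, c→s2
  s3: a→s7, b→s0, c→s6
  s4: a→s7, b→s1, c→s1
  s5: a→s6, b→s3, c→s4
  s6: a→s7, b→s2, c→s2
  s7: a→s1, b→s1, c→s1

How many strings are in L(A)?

The useful subgraph on states {s0, s3, s4, s5, s6, s7} is acyclic, so L(A) is finite; the longest accepting path visits 4 useful states, giving maximum string length 3.
Counting accepting paths from s5 by length: 1 of length 0, 4 of length 2, 2 of length 3. Total 7.

7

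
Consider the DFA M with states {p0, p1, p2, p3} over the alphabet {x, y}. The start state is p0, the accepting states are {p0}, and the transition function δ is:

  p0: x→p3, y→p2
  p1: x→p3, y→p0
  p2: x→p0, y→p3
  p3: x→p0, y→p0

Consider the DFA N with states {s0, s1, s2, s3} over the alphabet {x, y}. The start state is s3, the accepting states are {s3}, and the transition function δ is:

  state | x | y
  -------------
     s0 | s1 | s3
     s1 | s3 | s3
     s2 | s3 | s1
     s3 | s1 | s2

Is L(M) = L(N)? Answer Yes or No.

Yes

Exploring the product automaton M × N from the start pair (p0, s3), following both machines on each input symbol, reaches 3 state pairs: (p0, s3), (p3, s1), (p2, s2).
M accepts in {p0} and N accepts in {s3}. In every reachable pair the two components are either both accepting — (p0, s3) — or both non-accepting, so no string is accepted by exactly one of the machines: L(M) \ L(N) and L(N) \ L(M) are both empty.
Hence every string is accepted by M iff it is accepted by N, and the two languages coincide.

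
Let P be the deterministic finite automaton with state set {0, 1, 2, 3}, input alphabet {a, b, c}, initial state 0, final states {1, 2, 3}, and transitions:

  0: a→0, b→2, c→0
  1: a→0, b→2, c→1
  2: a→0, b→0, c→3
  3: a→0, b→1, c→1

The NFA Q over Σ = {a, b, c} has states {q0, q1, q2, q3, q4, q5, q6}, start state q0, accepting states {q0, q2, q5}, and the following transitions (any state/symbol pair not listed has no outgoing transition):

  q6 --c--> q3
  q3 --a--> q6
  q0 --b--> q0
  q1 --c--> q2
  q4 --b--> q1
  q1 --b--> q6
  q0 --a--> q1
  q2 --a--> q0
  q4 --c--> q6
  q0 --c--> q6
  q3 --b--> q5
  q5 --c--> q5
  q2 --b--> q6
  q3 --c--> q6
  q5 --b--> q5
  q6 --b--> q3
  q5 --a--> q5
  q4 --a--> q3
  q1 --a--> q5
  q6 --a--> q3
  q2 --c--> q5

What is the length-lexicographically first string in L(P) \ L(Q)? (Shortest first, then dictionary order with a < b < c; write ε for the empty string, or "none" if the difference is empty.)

The string ab is accepted by P but not by Q.
No shorter string lies in the difference, and ab is the lexicographically first length-2 string in L(P) \ L(Q).

ab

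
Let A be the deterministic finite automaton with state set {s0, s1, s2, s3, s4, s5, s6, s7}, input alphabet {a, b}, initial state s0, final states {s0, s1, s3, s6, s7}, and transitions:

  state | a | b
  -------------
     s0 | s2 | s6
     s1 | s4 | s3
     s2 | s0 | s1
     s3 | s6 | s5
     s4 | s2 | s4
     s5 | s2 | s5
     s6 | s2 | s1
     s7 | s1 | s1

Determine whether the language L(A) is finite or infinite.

infinite

State s0 is reachable from the start and can reach an accepting state, and it lies on the cycle s0 → s2 → s0.
Traversing that cycle any number of times yields accepted strings of unbounded length, so the language is infinite.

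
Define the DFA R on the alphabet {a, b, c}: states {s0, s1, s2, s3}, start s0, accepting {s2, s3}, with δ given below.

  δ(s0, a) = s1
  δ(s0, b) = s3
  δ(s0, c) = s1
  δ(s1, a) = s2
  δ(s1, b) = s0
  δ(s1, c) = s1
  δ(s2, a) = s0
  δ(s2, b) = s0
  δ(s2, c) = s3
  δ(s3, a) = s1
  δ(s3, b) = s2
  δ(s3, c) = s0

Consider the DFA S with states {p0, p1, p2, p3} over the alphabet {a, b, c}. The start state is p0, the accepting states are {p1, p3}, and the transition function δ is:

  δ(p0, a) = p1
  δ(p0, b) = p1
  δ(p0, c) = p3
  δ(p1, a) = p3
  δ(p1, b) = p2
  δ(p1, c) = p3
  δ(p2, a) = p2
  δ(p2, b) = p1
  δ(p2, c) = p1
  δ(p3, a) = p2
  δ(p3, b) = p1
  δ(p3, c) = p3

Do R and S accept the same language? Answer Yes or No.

The string bb is accepted by R but rejected by S.
So L(R) ≠ L(S).

No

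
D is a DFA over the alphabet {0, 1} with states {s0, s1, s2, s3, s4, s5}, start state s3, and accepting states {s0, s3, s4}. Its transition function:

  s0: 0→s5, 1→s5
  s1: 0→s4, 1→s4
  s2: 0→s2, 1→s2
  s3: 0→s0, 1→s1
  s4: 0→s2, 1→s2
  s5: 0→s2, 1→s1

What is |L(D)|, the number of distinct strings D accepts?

8

The useful subgraph on states {s0, s1, s3, s4, s5} is acyclic, so L(D) is finite; the longest accepting path visits 5 useful states, giving maximum string length 4.
Counting accepting paths from s3 by length: 1 of length 0, 1 of length 1, 2 of length 2, 4 of length 4. Total 8.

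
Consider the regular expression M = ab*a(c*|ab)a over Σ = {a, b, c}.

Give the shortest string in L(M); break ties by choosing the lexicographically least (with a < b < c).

By inspection of the expression, no string of length less than 3 matches, and aaa is the lexicographically first match of length 3.

aaa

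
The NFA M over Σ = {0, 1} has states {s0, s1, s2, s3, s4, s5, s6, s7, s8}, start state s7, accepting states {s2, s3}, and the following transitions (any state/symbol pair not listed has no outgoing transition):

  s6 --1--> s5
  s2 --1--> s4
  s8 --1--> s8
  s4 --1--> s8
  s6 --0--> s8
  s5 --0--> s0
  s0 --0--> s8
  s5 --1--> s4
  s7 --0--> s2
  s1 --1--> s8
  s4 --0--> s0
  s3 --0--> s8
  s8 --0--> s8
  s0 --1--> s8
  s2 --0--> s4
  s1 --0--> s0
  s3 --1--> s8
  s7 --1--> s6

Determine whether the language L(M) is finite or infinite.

The useful states (reachable from s7 and able to reach an accepting state) are {s2, s7}.
Restricted to these states the transition graph has no cycle, so every accepting path has bounded length and L is finite.

finite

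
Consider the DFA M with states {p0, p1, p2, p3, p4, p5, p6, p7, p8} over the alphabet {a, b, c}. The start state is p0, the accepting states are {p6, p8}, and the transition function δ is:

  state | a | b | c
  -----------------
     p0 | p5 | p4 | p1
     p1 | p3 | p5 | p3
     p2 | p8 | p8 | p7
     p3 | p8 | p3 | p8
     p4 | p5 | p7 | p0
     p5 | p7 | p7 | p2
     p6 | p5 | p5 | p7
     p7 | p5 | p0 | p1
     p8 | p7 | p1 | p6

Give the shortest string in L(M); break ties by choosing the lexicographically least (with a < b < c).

aca

A breadth-first search from p0 reaches an accepting state first via the path p0 → p5 → p2 → p8 on input aca.
No string of length < 3 is accepted (BFS exhausts all shorter strings without reaching an accepting state), and aca is the lexicographically least accepting string of length 3.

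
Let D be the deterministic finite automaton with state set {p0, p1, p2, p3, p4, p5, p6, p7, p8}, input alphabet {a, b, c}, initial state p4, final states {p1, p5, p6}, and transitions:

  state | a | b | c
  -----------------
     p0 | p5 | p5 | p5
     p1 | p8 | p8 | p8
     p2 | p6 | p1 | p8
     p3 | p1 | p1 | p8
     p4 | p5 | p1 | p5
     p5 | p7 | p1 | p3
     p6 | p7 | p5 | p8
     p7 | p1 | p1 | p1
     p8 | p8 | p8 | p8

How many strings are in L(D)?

The useful subgraph on states {p1, p3, p4, p5, p7} is acyclic, so L(D) is finite; the longest accepting path visits 4 useful states, giving maximum string length 3.
Counting accepting paths from p4 by length: 3 of length 1, 2 of length 2, 10 of length 3. Total 15.

15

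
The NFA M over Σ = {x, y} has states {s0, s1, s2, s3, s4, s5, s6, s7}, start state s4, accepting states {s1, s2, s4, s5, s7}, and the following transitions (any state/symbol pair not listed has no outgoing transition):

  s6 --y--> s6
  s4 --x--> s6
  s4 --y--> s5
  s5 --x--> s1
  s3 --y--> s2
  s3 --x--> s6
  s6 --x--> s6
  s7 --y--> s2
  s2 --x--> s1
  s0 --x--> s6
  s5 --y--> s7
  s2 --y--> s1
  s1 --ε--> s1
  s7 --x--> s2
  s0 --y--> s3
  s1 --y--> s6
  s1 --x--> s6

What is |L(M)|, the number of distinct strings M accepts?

10

The useful subgraph on states {s1, s2, s4, s5, s7} is acyclic, so L(M) is finite; the longest accepting path visits 5 useful states, giving maximum string length 4.
Counting accepting paths from s4 by length: 1 of length 0, 1 of length 1, 2 of length 2, 2 of length 3, 4 of length 4. Total 10.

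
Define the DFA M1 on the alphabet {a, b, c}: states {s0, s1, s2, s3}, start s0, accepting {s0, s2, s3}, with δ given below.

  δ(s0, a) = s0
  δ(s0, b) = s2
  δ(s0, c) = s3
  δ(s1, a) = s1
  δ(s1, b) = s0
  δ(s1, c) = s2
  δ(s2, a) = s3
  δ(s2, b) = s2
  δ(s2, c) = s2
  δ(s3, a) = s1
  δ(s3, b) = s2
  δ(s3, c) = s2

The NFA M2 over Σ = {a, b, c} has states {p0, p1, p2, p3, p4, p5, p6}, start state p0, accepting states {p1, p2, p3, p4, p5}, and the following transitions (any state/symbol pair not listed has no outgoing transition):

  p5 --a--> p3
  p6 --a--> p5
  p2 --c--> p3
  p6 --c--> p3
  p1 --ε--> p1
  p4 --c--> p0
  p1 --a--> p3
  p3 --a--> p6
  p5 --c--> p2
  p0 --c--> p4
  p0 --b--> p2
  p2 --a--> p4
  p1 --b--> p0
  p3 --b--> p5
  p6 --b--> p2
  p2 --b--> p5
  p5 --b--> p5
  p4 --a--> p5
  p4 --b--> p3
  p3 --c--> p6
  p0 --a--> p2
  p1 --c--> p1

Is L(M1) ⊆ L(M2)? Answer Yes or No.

No

The empty string ε is in L(M1) but not in L(M2).
So L(M1) ⊄ L(M2).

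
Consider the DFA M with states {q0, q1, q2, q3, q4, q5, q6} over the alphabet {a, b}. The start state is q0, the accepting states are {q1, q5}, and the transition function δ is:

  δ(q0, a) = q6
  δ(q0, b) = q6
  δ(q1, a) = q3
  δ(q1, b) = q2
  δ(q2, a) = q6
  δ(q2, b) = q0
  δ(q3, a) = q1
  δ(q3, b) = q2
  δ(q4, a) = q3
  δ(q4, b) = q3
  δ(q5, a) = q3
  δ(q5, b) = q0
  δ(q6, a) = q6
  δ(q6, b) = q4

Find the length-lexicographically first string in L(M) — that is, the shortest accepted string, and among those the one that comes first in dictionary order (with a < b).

A breadth-first search from q0 reaches an accepting state first via the path q0 → q6 → q4 → q3 → q1 on input abaa.
No string of length < 4 is accepted (BFS exhausts all shorter strings without reaching an accepting state), and abaa is the lexicographically least accepting string of length 4.

abaa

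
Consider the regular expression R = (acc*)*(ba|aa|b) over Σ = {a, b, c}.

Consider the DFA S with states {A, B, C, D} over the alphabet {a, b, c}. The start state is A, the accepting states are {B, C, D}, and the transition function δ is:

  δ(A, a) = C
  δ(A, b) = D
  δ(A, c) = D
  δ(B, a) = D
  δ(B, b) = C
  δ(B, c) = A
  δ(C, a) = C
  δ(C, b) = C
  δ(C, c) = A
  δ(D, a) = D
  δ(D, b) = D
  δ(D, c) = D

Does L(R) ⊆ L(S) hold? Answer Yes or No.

Converting the expression R to a DFA (subset construction, then merging equivalent states) gives the minimal DFA with states {r0, r1, r2, r3, r4, r5}, start state r0, accepting states {r2, r4} and transitions r0: a→r1, b→r2, c→r3; r1: a→r4, b→r3, c→r5; r2: a→r4, b→r3, c→r3; r3: a→r3, b→r3, c→r3; r4: a→r3, b→r3, c→r3; r5: a→r1, b→r2, c→r5.
Exploring the product automaton R × S from the start pair (r0, A), following both machines on each input symbol, reaches 11 state pairs: (r0, A), (r1, C), (r2, D), (r3, D), (r4, C), (r3, C), (r5, A), (r4, D), (r3, A), (r5, D), (r1, D).
R accepts in {r2, r4} and S accepts in {B, C, D}. The reachable pairs whose R-component is accepting are (r2, D), (r4, C), (r4, D); in each of them the S-component is accepting too, so the product for L(R) \ L(S) (R-component accepting, S-component rejecting) has no reachable accepting pair and the difference is empty.
Hence every string in L(R) is also in L(S).

Yes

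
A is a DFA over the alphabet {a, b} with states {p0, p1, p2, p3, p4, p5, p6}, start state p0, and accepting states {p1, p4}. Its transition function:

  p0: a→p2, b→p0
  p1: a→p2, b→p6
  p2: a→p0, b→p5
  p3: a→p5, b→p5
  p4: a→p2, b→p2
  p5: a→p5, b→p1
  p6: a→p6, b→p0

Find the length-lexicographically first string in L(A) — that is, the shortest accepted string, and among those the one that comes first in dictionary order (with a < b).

A breadth-first search from p0 reaches an accepting state first via the path p0 → p2 → p5 → p1 on input abb.
No string of length < 3 is accepted (BFS exhausts all shorter strings without reaching an accepting state), and abb is the lexicographically least accepting string of length 3.

abb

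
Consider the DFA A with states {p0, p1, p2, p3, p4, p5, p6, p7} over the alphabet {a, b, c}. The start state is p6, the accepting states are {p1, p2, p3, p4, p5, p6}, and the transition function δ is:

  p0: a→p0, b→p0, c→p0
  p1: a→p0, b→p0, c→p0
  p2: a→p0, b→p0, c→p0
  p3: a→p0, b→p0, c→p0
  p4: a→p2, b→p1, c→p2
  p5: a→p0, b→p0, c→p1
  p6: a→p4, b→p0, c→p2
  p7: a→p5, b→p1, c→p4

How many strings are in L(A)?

6

The useful subgraph on states {p1, p2, p4, p6} is acyclic, so L(A) is finite; the longest accepting path visits 3 useful states, giving maximum string length 2.
Counting accepting paths from p6 by length: 1 of length 0, 2 of length 1, 3 of length 2. Total 6.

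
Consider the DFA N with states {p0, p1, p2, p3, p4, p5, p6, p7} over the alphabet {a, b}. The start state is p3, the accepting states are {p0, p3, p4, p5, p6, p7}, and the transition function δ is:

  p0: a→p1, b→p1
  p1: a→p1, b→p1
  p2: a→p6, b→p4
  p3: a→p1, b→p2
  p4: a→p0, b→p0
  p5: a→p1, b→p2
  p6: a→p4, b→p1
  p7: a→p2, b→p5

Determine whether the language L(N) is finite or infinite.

The useful states (reachable from p3 and able to reach an accepting state) are {p0, p2, p3, p4, p6}.
Restricted to these states the transition graph has no cycle, so every accepting path has bounded length and L is finite.

finite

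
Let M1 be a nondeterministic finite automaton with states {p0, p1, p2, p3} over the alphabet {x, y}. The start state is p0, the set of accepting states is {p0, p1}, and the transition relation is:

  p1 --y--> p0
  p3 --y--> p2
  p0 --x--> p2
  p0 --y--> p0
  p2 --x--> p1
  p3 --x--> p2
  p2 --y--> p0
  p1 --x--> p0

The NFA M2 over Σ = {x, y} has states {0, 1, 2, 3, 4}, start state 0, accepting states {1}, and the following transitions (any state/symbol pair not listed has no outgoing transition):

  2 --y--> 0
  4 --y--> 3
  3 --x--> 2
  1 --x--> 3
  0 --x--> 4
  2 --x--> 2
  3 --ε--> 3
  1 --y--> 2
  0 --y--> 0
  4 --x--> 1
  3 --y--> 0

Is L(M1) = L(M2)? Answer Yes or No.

No

The empty string ε is accepted by M1 but rejected by M2.
So L(M1) ≠ L(M2).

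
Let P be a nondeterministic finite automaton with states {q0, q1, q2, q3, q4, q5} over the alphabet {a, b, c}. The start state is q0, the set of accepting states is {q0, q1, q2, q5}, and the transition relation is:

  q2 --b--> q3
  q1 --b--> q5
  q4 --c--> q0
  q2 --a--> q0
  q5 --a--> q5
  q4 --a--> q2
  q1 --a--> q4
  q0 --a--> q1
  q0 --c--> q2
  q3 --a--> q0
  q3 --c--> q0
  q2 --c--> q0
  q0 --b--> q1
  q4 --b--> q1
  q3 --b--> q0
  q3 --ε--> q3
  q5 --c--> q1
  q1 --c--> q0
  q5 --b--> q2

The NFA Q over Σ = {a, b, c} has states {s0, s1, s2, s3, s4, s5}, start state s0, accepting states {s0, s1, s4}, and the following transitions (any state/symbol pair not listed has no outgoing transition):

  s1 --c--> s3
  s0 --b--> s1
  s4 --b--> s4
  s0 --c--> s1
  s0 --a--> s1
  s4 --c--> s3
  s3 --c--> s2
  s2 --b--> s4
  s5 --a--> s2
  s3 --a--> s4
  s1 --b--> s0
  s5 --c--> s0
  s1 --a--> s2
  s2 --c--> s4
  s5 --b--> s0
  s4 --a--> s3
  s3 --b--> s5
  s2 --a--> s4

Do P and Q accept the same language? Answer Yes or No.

The string ac is accepted by P but rejected by Q.
So L(P) ≠ L(Q).

No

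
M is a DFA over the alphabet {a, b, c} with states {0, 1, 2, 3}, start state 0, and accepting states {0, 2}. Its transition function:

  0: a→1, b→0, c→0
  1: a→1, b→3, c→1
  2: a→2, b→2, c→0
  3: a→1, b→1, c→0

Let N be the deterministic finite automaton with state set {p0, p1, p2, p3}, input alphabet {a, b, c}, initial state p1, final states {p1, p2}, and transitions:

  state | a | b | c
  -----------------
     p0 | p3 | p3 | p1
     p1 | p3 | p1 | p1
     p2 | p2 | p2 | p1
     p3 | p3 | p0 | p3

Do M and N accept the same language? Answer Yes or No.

Yes

Exploring the product automaton M × N from the start pair (0, p1), following both machines on each input symbol, reaches 3 state pairs: (0, p1), (1, p3), (3, p0).
M accepts in {0, 2} and N accepts in {p1, p2}. In every reachable pair the two components are either both accepting — (0, p1) — or both non-accepting, so no string is accepted by exactly one of the machines: L(M) \ L(N) and L(N) \ L(M) are both empty.
Hence every string is accepted by M iff it is accepted by N, and the two languages coincide.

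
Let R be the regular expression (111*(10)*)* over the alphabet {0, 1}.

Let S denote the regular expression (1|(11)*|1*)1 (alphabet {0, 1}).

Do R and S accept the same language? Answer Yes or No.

The empty string ε is accepted by R but rejected by S.
So L(R) ≠ L(S).

No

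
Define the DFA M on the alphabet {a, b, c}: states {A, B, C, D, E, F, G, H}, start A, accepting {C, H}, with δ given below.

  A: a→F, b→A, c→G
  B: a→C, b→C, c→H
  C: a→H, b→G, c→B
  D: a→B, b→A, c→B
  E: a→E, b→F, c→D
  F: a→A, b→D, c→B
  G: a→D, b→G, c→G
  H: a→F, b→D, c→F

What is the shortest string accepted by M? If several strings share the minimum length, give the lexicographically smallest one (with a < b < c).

A breadth-first search from A reaches an accepting state first via the path A → F → B → C on input aca.
No string of length < 3 is accepted (BFS exhausts all shorter strings without reaching an accepting state), and aca is the lexicographically least accepting string of length 3.

aca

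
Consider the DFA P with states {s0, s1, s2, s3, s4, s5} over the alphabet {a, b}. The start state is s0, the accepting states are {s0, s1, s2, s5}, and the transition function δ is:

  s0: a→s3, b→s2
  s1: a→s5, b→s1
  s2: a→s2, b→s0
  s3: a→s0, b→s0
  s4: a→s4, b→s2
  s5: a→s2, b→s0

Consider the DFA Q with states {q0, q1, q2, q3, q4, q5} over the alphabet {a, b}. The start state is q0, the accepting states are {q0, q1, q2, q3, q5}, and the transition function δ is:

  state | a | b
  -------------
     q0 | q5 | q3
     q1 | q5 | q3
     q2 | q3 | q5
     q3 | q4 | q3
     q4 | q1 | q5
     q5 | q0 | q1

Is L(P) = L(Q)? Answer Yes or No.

The string ba is accepted by P but rejected by Q.
So L(P) ≠ L(Q).

No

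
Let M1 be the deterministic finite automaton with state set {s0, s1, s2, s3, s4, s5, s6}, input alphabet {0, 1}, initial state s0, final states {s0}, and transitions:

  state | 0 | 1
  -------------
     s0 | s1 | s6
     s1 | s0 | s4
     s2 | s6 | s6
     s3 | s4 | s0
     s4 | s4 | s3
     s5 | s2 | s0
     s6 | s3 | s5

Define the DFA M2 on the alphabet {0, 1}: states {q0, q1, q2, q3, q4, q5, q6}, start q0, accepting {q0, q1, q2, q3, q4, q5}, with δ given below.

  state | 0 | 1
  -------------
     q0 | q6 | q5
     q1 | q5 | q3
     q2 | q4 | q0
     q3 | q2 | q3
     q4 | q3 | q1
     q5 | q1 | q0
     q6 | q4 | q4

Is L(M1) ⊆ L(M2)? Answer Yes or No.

Yes

Exploring the product automaton M1 × M2 from the start pair (s0, q0), following both machines on each input symbol, reaches 39 state pairs: (s0, q0), (s1, q6), (s6, q5), (s0, q4), (s4, q4), (s3, q1), (s5, q0), (s1, q3), (s6, q1), (s4, q3), (s4, q5), (s0, q3), (s2, q6), (s0, q5), (s0, q2), (s3, q5), (s5, q3), (s4, q2), (s3, q3), (s4, q1), (s3, q0), (s1, q2), (s6, q3), (s6, q4), (s1, q1), (s6, q0), (s1, q4), (s2, q2), (s4, q6), (s4, q0), (s3, q2), (s5, q1), (s3, q6), (s5, q5), (s3, q4), (s2, q5), (s2, q1), (s0, q1), (s1, q5).
M1 accepts in {s0} and M2 accepts in {q0, q1, q2, q3, q4, q5}. The reachable pairs whose M1-component is accepting are (s0, q0), (s0, q4), (s0, q3), (s0, q5), (s0, q2), (s0, q1); in each of them the M2-component is accepting too, so the product for L(M1) \ L(M2) (M1-component accepting, M2-component rejecting) has no reachable accepting pair and the difference is empty.
Hence every string in L(M1) is also in L(M2).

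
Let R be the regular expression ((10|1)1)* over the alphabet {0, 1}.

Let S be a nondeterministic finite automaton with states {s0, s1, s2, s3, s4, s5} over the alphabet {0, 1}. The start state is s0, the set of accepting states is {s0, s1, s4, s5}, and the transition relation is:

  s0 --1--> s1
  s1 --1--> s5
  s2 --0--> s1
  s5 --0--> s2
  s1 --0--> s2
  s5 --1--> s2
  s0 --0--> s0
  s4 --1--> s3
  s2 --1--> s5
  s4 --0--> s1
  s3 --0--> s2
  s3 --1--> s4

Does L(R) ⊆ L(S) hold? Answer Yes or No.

Yes

Converting the expression R to a DFA (subset construction, then merging equivalent states) gives the minimal DFA with states {r0, r1, r2, r3}, start state r0, accepting states {r0} and transitions r0: 0→r1, 1→r2; r1: 0→r1, 1→r1; r2: 0→r3, 1→r0; r3: 0→r1, 1→r0.
Exploring the product automaton R × S from the start pair (r0, s0), following both machines on each input symbol, reaches 10 state pairs: (r0, s0), (r1, s0), (r2, s1), (r1, s1), (r3, s2), (r0, s5), (r1, s2), (r1, s5), (r2, s2), (r3, s1).
R accepts in {r0} and S accepts in {s0, s1, s4, s5}. The reachable pairs whose R-component is accepting are (r0, s0), (r0, s5); in each of them the S-component is accepting too, so the product for L(R) \ L(S) (R-component accepting, S-component rejecting) has no reachable accepting pair and the difference is empty.
Hence every string in L(R) is also in L(S).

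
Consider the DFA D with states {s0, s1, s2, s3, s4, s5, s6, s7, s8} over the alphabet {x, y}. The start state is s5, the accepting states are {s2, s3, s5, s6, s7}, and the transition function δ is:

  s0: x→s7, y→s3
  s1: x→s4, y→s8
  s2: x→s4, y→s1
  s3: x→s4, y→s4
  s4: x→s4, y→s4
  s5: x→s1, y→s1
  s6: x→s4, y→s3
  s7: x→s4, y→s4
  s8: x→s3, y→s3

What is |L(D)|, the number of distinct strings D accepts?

The useful subgraph on states {s1, s3, s5, s8} is acyclic, so L(D) is finite; the longest accepting path visits 4 useful states, giving maximum string length 3.
Counting accepting paths from s5 by length: 1 of length 0, 4 of length 3. Total 5.

5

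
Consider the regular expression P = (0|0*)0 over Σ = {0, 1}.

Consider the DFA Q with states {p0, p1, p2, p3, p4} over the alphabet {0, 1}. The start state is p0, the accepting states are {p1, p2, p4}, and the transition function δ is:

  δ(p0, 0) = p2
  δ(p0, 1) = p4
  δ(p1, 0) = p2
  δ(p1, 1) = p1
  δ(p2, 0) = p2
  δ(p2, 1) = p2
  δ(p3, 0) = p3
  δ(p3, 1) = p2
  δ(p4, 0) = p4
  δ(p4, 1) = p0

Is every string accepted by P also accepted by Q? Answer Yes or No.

Yes

Converting the expression P to a DFA (subset construction, then merging equivalent states) gives the minimal DFA with states {r0, r1, r2}, start state r0, accepting states {r1} and transitions r0: 0→r1, 1→r2; r1: 0→r1, 1→r2; r2: 0→r2, 1→r2.
Exploring the product automaton P × Q from the start pair (r0, p0), following both machines on each input symbol, reaches 5 state pairs: (r0, p0), (r1, p2), (r2, p4), (r2, p2), (r2, p0).
P accepts in {r1} and Q accepts in {p1, p2, p4}. The reachable pairs whose P-component is accepting are (r1, p2); in each of them the Q-component is accepting too, so the product for L(P) \ L(Q) (P-component accepting, Q-component rejecting) has no reachable accepting pair and the difference is empty.
Hence every string in L(P) is also in L(Q).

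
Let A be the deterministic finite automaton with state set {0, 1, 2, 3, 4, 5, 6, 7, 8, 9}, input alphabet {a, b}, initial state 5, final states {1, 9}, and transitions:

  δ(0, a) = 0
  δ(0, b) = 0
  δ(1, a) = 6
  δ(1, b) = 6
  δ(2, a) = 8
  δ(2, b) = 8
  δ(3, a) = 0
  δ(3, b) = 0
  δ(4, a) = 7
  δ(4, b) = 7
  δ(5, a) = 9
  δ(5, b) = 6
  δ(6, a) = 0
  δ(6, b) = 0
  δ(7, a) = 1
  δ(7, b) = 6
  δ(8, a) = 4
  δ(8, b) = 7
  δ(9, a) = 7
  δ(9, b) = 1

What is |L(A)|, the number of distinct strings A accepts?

3

The useful subgraph on states {1, 5, 7, 9} is acyclic, so L(A) is finite; the longest accepting path visits 4 useful states, giving maximum string length 3.
Counting accepting paths from 5 by length: 1 of length 1, 1 of length 2, 1 of length 3. Total 3.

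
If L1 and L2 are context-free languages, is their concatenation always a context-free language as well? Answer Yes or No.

Take grammars for L₁ and L₂ with disjoint nonterminals and start symbols S₁, S₂; adding a new start symbol with S → S₁S₂ gives a context-free grammar for L₁L₂.
So the context-free languages are closed under concatenation.

Yes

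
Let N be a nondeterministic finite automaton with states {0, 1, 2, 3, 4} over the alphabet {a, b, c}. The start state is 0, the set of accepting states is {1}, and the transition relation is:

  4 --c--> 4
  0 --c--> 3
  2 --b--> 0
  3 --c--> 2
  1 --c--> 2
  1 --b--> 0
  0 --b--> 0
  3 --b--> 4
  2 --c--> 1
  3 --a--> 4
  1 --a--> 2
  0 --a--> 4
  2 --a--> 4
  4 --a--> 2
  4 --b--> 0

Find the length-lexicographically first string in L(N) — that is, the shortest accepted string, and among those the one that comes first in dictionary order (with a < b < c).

A breadth-first search from 0 reaches an accepting state first via the path 0 → 4 → 2 → 1 on input aac.
No string of length < 3 is accepted (BFS exhausts all shorter strings without reaching an accepting state), and aac is the lexicographically least accepting string of length 3.

aac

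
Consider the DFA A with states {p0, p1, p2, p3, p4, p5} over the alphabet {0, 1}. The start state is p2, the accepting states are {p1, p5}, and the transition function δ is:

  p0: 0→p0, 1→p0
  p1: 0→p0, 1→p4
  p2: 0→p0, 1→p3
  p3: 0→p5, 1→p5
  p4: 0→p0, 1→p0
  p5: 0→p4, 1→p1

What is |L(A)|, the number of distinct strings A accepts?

The useful subgraph on states {p1, p2, p3, p5} is acyclic, so L(A) is finite; the longest accepting path visits 4 useful states, giving maximum string length 3.
Counting accepting paths from p2 by length: 2 of length 2, 2 of length 3. Total 4.

4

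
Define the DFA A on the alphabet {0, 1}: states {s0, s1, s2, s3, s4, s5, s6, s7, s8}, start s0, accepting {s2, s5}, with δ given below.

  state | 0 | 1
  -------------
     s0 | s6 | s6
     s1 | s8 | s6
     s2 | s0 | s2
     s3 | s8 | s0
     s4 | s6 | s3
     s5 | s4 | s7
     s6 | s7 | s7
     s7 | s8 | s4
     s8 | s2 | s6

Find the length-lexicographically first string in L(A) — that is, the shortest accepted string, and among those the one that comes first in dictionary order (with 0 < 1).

A breadth-first search from s0 reaches an accepting state first via the path s0 → s6 → s7 → s8 → s2 on input 0000.
No string of length < 4 is accepted (BFS exhausts all shorter strings without reaching an accepting state), and 0000 is the lexicographically least accepting string of length 4.

0000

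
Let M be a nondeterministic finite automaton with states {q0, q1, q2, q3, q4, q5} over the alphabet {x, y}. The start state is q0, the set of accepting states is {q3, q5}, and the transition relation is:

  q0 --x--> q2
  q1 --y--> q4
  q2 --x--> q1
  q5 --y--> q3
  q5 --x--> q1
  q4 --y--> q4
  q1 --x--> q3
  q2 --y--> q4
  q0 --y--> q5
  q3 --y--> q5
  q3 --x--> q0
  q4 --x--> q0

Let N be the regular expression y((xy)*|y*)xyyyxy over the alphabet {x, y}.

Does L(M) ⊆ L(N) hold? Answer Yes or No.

The string y is in L(M) but not in L(N).
So L(M) ⊄ L(N).

No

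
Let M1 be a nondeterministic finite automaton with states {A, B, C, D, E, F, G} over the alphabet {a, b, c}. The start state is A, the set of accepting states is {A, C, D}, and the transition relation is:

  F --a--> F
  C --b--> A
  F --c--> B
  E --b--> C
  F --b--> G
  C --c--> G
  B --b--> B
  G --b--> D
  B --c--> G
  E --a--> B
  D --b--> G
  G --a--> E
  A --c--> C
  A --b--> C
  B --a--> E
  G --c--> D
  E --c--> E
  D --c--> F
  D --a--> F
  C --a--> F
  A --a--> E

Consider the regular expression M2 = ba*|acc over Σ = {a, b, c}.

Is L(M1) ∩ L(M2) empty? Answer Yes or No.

No

The string b is accepted by both M1 and M2.
Hence L(M1) ∩ L(M2) ≠ ∅.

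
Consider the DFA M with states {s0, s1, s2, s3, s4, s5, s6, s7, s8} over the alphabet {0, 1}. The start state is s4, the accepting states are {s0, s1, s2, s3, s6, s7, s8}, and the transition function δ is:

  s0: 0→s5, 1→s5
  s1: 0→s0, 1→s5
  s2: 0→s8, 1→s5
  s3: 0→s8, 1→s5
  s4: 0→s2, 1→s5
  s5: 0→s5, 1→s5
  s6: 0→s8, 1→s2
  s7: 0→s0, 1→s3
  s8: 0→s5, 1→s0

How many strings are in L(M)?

3

The useful subgraph on states {s0, s2, s4, s8} is acyclic, so L(M) is finite; the longest accepting path visits 4 useful states, giving maximum string length 3.
Counting accepting paths from s4 by length: 1 of length 1, 1 of length 2, 1 of length 3. Total 3.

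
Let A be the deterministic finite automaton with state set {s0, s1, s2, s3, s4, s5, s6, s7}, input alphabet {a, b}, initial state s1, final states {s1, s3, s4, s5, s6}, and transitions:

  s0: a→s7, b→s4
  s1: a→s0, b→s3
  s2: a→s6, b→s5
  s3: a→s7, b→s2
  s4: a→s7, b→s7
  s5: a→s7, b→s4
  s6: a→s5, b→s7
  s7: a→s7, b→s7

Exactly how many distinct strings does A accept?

8

The useful subgraph on states {s0, s1, s2, s3, s4, s5, s6} is acyclic, so L(A) is finite; the longest accepting path visits 6 useful states, giving maximum string length 5.
Counting accepting paths from s1 by length: 1 of length 0, 1 of length 1, 1 of length 2, 2 of length 3, 2 of length 4, 1 of length 5. Total 8.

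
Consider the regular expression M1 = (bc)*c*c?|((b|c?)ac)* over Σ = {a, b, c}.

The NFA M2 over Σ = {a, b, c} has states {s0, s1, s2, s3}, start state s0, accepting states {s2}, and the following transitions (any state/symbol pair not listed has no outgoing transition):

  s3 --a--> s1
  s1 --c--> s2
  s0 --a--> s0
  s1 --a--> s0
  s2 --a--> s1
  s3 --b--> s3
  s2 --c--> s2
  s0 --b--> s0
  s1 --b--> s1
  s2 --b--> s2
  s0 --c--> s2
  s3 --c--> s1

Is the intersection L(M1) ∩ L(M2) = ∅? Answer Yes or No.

The string c is accepted by both M1 and M2.
Hence L(M1) ∩ L(M2) ≠ ∅.

No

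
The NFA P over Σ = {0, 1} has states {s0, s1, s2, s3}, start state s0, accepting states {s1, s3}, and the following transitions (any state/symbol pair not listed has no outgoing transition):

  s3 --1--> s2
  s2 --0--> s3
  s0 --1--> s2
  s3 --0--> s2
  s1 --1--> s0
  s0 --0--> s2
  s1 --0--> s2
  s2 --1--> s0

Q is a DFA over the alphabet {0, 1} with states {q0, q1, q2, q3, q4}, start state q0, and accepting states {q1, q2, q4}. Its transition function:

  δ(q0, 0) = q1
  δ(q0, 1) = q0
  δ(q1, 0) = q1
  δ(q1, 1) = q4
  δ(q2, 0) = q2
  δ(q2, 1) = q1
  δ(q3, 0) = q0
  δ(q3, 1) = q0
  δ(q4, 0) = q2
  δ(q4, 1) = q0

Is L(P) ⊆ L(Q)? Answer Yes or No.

Exploring the product automaton P × Q from the start pair (s0, q0), following both machines on each input symbol, reaches 9 state pairs: (s0, q0), (s2, q1), (s2, q0), (s3, q1), (s0, q4), (s2, q4), (s2, q2), (s3, q2), (s0, q1).
P accepts in {s1, s3} and Q accepts in {q1, q2, q4}. The reachable pairs whose P-component is accepting are (s3, q1), (s3, q2); in each of them the Q-component is accepting too, so the product for L(P) \ L(Q) (P-component accepting, Q-component rejecting) has no reachable accepting pair and the difference is empty.
Hence every string in L(P) is also in L(Q).

Yes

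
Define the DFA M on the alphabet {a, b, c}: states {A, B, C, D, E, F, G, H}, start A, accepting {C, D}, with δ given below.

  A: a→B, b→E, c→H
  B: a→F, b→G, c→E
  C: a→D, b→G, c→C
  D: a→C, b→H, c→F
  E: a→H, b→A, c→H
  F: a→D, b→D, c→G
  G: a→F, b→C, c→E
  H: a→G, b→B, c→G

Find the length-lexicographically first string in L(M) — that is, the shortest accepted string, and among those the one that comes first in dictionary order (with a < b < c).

aaa

A breadth-first search from A reaches an accepting state first via the path A → B → F → D on input aaa.
No string of length < 3 is accepted (BFS exhausts all shorter strings without reaching an accepting state), and aaa is the lexicographically least accepting string of length 3.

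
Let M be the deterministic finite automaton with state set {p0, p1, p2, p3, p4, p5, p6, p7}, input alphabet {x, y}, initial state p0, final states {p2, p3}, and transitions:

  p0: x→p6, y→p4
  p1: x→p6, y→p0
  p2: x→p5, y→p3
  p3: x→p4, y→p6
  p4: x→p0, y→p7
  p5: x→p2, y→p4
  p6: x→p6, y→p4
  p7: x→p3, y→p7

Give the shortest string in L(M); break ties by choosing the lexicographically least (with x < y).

A breadth-first search from p0 reaches an accepting state first via the path p0 → p4 → p7 → p3 on input yyx.
No string of length < 3 is accepted (BFS exhausts all shorter strings without reaching an accepting state), and yyx is the lexicographically least accepting string of length 3.

yyx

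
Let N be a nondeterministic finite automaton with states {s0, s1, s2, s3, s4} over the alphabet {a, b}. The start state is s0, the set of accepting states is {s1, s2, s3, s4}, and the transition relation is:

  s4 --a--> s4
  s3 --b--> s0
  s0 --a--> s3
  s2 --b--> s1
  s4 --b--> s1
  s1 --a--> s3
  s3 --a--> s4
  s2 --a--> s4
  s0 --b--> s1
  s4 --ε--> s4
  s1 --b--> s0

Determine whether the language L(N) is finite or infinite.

infinite

State s0 is reachable from the start and can reach an accepting state, and it lies on the cycle s0 → s1 → s0.
Traversing that cycle any number of times yields accepted strings of unbounded length, so the language is infinite.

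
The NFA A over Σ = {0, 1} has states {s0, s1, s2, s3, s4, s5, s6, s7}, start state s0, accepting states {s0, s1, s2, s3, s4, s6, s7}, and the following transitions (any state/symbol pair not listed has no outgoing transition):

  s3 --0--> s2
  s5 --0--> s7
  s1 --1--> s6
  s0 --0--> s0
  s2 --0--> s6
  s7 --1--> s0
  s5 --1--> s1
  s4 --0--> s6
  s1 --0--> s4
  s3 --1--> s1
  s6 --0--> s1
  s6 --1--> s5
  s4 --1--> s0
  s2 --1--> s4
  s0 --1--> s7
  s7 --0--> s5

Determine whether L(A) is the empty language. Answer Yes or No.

No

The empty string ε is accepted: the run s0 ends in the accepting state s0.
Since at least one string is accepted, L(A) is not empty.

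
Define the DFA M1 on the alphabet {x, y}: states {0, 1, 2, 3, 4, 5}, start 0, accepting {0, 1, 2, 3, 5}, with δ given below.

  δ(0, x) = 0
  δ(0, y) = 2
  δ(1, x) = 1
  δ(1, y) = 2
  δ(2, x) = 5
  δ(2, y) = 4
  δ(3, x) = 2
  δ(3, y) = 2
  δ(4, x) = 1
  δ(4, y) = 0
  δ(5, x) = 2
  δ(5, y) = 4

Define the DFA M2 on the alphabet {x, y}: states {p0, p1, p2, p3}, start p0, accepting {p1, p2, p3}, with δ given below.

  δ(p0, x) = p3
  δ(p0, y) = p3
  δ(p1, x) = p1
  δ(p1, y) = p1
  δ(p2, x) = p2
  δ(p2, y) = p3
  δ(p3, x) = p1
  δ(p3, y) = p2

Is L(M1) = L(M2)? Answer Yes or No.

No

The empty string ε is accepted by M1 but rejected by M2.
So L(M1) ≠ L(M2).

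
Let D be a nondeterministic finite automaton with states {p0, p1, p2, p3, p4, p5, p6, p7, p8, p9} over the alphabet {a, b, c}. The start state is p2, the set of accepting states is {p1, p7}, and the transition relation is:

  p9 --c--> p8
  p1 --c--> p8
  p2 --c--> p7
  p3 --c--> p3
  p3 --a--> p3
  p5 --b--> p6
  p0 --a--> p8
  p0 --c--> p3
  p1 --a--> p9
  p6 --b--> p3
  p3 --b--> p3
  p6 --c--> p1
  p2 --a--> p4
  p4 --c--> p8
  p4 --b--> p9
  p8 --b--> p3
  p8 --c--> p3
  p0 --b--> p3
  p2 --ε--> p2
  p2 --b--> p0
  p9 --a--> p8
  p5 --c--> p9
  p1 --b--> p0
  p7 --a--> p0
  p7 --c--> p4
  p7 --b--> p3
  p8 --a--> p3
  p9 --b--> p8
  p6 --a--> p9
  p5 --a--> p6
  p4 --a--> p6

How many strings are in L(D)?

The useful subgraph on states {p1, p2, p4, p6, p7} is acyclic, so L(D) is finite; the longest accepting path visits 5 useful states, giving maximum string length 4.
Counting accepting paths from p2 by length: 1 of length 1, 1 of length 3, 1 of length 4. Total 3.

3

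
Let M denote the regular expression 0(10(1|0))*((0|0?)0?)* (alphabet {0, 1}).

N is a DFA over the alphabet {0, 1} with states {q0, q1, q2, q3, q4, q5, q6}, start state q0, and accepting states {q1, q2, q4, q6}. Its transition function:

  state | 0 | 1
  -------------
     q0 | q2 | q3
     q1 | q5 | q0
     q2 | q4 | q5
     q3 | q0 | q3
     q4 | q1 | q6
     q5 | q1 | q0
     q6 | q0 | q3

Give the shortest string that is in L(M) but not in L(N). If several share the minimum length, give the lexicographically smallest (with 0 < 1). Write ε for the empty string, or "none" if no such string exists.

The string 0000 is accepted by M but not by N.
No shorter string lies in the difference, and 0000 is the lexicographically first length-4 string in L(M) \ L(N).

0000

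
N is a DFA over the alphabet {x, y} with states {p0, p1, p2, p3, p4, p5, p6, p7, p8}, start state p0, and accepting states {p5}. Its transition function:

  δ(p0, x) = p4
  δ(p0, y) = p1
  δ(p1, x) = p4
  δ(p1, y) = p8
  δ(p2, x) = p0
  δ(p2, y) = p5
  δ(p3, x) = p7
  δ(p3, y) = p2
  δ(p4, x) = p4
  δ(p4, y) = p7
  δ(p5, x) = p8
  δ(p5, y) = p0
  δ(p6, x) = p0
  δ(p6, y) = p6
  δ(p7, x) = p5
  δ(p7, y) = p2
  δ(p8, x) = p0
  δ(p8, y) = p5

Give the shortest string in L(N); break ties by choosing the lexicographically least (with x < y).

xyx

A breadth-first search from p0 reaches an accepting state first via the path p0 → p4 → p7 → p5 on input xyx.
No string of length < 3 is accepted (BFS exhausts all shorter strings without reaching an accepting state), and xyx is the lexicographically least accepting string of length 3.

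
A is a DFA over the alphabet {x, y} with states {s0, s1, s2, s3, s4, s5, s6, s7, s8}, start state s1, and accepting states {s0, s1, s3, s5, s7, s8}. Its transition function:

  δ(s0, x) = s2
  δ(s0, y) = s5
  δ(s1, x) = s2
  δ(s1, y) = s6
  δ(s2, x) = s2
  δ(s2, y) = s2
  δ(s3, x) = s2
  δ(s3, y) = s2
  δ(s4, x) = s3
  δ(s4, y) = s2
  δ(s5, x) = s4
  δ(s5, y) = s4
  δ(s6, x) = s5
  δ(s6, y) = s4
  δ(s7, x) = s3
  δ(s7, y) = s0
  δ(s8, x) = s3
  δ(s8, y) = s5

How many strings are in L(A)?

5

The useful subgraph on states {s1, s3, s4, s5, s6} is acyclic, so L(A) is finite; the longest accepting path visits 5 useful states, giving maximum string length 4.
Counting accepting paths from s1 by length: 1 of length 0, 1 of length 2, 1 of length 3, 2 of length 4. Total 5.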